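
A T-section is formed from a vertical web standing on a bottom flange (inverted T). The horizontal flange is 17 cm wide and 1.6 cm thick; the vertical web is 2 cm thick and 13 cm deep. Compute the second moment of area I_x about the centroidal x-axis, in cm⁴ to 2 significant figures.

Break the section into simple shapes (no overlaps), measuring from the bottom-left corner of the bounding box.
Flange: 17 × 1.6, A = 27.2 cm², y = 0.8 cm, Ī = 5.803 cm⁴.
Web: 2 × 13, A = 26 cm², y = 8.1 cm, Ī = 366.2 cm⁴.
Centroid: ȳ = ΣA·y / ΣA = 4.368 cm.
Transfer each piece to the centroidal x-axis using Ī + A·d² with d = y − 4.368:
  flange: d = -3.568 cm → contributes +352 cm⁴
  web: d = 3.732 cm → contributes +728.4 cm⁴
Total I = 1 080 cm⁴.

I_x ≈ 1100 cm⁴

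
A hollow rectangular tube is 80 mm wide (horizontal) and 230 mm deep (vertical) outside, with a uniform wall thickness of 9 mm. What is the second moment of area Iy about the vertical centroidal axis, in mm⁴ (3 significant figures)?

Treat the section as a set of non-overlapping primitives; coordinates are from the bounding-box lower-left.
Outer rectangle: 80 × 230, A = 18 400 mm², x = 40 mm, Ī = 9 813 333 mm⁴.
Inner void (subtracted): 62 × 212, A = 13 144 mm², x = 40 mm, Ī = 4 210 461 mm⁴.
By symmetry the centroid is at mid-width, x̄ = 40 mm.
All pieces are centred on the vertical centroidal axis, so I = ΣĪ (holes subtracted) = 5 602 872 mm⁴.

Iy ≈ 5.60 × 10⁶ mm⁴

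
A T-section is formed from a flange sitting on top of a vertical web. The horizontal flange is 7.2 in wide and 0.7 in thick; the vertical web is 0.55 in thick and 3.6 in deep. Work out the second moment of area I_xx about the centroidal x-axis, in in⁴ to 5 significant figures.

I_xx ≈ 8.9153 in⁴

Treat the section as a set of non-overlapping primitives; coordinates are from the bounding-box lower-left.
Flange: 7.2 × 0.7, A = 5.04 in², y = 3.95 in, Ī = 0.2058 in⁴.
Web: 0.55 × 3.6, A = 1.98 in², y = 1.8 in, Ī = 2.1384 in⁴.
Centroid: ȳ = ΣA·y / ΣA = 3.34359 in.
Transfer each piece to the centroidal x-axis using Ī + A·d² with d = y − 3.34359:
  flange: d = 0.6064103 in → contributes +2.059176 in⁴
  web: d = -1.54359 in → contributes +6.856085 in⁴
Total I = 8.915262 in⁴.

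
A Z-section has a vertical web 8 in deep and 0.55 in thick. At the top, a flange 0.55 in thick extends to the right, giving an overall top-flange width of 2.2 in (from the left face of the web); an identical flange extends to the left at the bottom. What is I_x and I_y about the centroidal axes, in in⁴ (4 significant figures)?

Decompose the section into non-overlapping parts with the origin at the bottom-left of its bounding rectangle.
Web: 0.55 × 8, A = 4.4 in², y = 4 in, Ī = 23.4667 in⁴.
Top flange (beyond web): 1.65 × 0.55, A = 0.9075 in², y = 7.725 in, Ī = 0.0228766 in⁴.
Bottom flange (beyond web): 1.65 × 0.55, A = 0.9075 in², y = 0.275 in, Ī = 0.0228766 in⁴.
Centroid: ȳ = ΣA·y / ΣA = 4 in.
Transfer each piece to the centroidal x-axis using Ī + A·d² with d = y − 4:
  web: d = 0 in → contributes +23.4667 in⁴
  top flange (beyond web): d = 3.725 in → contributes +12.615 in⁴
  bottom flange (beyond web): d = -3.725 in → contributes +12.615 in⁴
Total I = 48.6967 in⁴.
For the y-axis: x̄ = 1.925 in.
Repeating about the centroidal y-axis gives I_y = 2.71884 in⁴.

I_x ≈ 48.70 in⁴, I_y ≈ 2.719 in⁴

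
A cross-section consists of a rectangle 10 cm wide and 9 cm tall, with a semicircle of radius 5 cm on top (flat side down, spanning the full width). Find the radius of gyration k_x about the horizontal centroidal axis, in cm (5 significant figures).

k_x ≈ 3.8085 cm

Split into non-overlapping primitives; take the origin at the lower-left of the bounding box.
Rectangular body: 10 × 9, A = 90 cm², y = 4.5 cm, Ī = 607.5 cm⁴.
Semicircular cap: semicircle r = 5, A = 39.26991 cm², y = 11.12207 cm, Ī = 68.5981 cm⁴.
Centroid: ȳ = ΣA·y / ΣA = 6.511666 cm.
Transfer each piece to the horizontal centroidal axis using Ī + A·d² with d = y − 6.511666:
  rectangular body: d = -2.011666 cm → contributes +971.7121 cm⁴
  semicircular cap: d = 4.6104 cm → contributes +903.3108 cm⁴
Total I = 1875.023 cm⁴.
Radius of gyration: k = √(I/A) = √(1875.023 / 129.2699) = 3.808505 cm.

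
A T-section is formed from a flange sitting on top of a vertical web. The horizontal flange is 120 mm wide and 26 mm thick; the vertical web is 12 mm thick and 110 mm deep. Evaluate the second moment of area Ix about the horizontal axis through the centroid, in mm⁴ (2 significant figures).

Ix ≈ 5.8 × 10⁶ mm⁴

Break the section into simple shapes (no overlaps), measuring from the bottom-left corner of the bounding box.
Flange: 120 × 26, A = 3 120 mm², y = 123 mm, Ī = 175 760 mm⁴.
Web: 12 × 110, A = 1 320 mm², y = 55 mm, Ī = 1 331 000 mm⁴.
Centroid: ȳ = ΣA·y / ΣA = 102.8 mm.
Transfer each piece to the horizontal axis through the centroid using Ī + A·d² with d = y − 102.8:
  flange: d = 20.22 mm → contributes +1 450 890 mm⁴
  web: d = -47.78 mm → contributes +4 344 943 mm⁴
Total I = 5 795 832 mm⁴.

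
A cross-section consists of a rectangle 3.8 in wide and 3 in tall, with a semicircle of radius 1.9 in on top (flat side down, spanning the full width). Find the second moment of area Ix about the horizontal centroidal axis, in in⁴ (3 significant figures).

Ix ≈ 30.1 in⁴

Break the section into simple shapes (no overlaps), measuring from the bottom-left corner of the bounding box.
Rectangular body: 3.8 × 3, A = 11.4 in², y = 1.5 in, Ī = 8.55 in⁴.
Semicircular cap: semicircle r = 1.9, A = 5.6706 in², y = 3.8064 in, Ī = 1.4304 in⁴.
Centroid: ȳ = ΣA·y / ΣA = 2.2661 in.
Transfer each piece to the horizontal centroidal axis using Ī + A·d² with d = y − 2.2661:
  rectangular body: d = -0.76614 in → contributes +15.242 in⁴
  semicircular cap: d = 1.5402 in → contributes +14.883 in⁴
Total I = 30.124 in⁴.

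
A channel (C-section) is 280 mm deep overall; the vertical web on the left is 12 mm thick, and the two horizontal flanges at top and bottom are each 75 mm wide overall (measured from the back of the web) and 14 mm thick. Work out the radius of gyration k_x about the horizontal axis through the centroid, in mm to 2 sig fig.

Split into non-overlapping primitives; take the origin at the lower-left of the bounding box.
Web: 12 × 280, A = 3 360 mm², y = 140 mm, Ī = 21 952 000 mm⁴.
Top flange (beyond web): 63 × 14, A = 882 mm², y = 273 mm, Ī = 14 406 mm⁴.
Bottom flange (beyond web): 63 × 14, A = 882 mm², y = 7 mm, Ī = 14 406 mm⁴.
By symmetry the centroid is at mid-height, ȳ = 140 mm.
Transfer each piece to the horizontal axis through the centroid using Ī + A·d² with d = y − 140:
  web: d = 0 mm → contributes +21 952 000 mm⁴
  top flange (beyond web): d = 133 mm → contributes +15 616 104 mm⁴
  bottom flange (beyond web): d = -133 mm → contributes +15 616 104 mm⁴
Total I = 53 184 208 mm⁴.
Radius of gyration: k = √(I/A) = √(53 184 208 / 5 124) = 101.9 mm.

k_x ≈ 100 mm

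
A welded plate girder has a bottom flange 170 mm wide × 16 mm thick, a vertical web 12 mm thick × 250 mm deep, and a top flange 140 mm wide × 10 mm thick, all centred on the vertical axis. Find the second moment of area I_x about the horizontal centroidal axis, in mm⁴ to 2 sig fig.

I_x ≈ 8.3 × 10⁷ mm⁴

Split into non-overlapping primitives; take the origin at the lower-left of the bounding box.
Bottom plate: 170 × 16, A = 2 720 mm², y = 8 mm, Ī = 58 027 mm⁴.
Web plate: 12 × 250, A = 3 000 mm², y = 141 mm, Ī = 15 625 000 mm⁴.
Top plate: 140 × 10, A = 1 400 mm², y = 271 mm, Ī = 11 667 mm⁴.
Centroid: ȳ = ΣA·y / ΣA = 115.8 mm.
Transfer each piece to the horizontal centroidal axis using Ī + A·d² with d = y − 115.8:
  bottom plate: d = -107.8 mm → contributes +31 639 043 mm⁴
  web plate: d = 25.25 mm → contributes +17 537 262 mm⁴
  top plate: d = 155.2 mm → contributes +33 754 033 mm⁴
Total I = 82 930 338 mm⁴.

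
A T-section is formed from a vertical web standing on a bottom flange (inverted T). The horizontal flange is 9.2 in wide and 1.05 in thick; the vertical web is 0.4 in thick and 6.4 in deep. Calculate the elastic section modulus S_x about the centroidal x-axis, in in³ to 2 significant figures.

Split into non-overlapping primitives; take the origin at the lower-left of the bounding box.
Flange: 9.2 × 1.05, A = 9.66 in², y = 0.525 in, Ī = 0.8875 in⁴.
Web: 0.4 × 6.4, A = 2.56 in², y = 4.25 in, Ī = 8.738 in⁴.
Centroid: ȳ = ΣA·y / ΣA = 1.305 in.
Transfer each piece to the centroidal x-axis using Ī + A·d² with d = y − 1.305:
  flange: d = -0.7804 in → contributes +6.77 in⁴
  web: d = 2.945 in → contributes +30.94 in⁴
Total I = 37.71 in⁴.
Extreme fibre distance c = 6.145 in; S = I/c = 6.136 in³.

S_x ≈ 6.1 in³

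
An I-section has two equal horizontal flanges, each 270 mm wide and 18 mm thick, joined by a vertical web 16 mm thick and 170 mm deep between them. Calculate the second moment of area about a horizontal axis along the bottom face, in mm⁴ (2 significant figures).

I_base ≈ 2.2 × 10⁸ mm⁴

Decompose the section into non-overlapping parts with the origin at the bottom-left of its bounding rectangle.
Bottom flange: 270 × 18, A = 4 860 mm², y = 9 mm, Ī = 131 220 mm⁴.
Web: 16 × 170, A = 2 720 mm², y = 103 mm, Ī = 6 550 667 mm⁴.
Top flange: 270 × 18, A = 4 860 mm², y = 197 mm, Ī = 131 220 mm⁴.
Transfer each piece to the base of the section using Ī + A·d² with d = y − 0:
  bottom flange: d = 9 mm → contributes +524 880 mm⁴
  web: d = 103 mm → contributes +35 407 147 mm⁴
  top flange: d = 197 mm → contributes +188 742 960 mm⁴
Total I = 224 674 987 mm⁴.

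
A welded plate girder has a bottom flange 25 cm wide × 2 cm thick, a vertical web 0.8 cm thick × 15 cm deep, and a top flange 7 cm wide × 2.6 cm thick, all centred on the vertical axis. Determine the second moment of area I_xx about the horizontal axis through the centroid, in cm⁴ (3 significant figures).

I_xx ≈ 4400 cm⁴

Break the section into simple shapes (no overlaps), measuring from the bottom-left corner of the bounding box.
Bottom plate: 25 × 2, A = 50 cm², y = 1 cm, Ī = 16.667 cm⁴.
Web plate: 0.8 × 15, A = 12 cm², y = 9.5 cm, Ī = 225 cm⁴.
Top plate: 7 × 2.6, A = 18.2 cm², y = 18.3 cm, Ī = 10.253 cm⁴.
Centroid: ȳ = ΣA·y / ΣA = 6.1978 cm.
Transfer each piece to the horizontal axis through the centroid using Ī + A·d² with d = y − 6.1978:
  bottom plate: d = -5.1978 cm → contributes +1367.5 cm⁴
  web plate: d = 3.3022 cm → contributes +355.86 cm⁴
  top plate: d = 12.102 cm → contributes +2675.9 cm⁴
Total I = 4399.3 cm⁴.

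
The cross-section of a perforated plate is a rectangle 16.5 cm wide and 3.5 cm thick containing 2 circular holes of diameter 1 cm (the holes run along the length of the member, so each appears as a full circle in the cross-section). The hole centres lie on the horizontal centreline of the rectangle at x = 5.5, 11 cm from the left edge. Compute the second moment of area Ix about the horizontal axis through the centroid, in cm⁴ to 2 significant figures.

Treat the section as a set of non-overlapping primitives; coordinates are from the bounding-box lower-left.
Plate: 16.5 × 3.5, A = 57.75 cm², y = 1.75 cm, Ī = 58.95 cm⁴.
Hole 1 (subtracted): ⌀1, A = 0.7854 cm², y = 1.75 cm, Ī = 0.04909 cm⁴.
Hole 2 (subtracted): ⌀1, A = 0.7854 cm², y = 1.75 cm, Ī = 0.04909 cm⁴.
By symmetry the centroid is at mid-height, ȳ = 1.75 cm.
All pieces are centred on the horizontal axis through the centroid, so I = ΣĪ (holes subtracted) = 58.85 cm⁴.

Ix ≈ 59 cm⁴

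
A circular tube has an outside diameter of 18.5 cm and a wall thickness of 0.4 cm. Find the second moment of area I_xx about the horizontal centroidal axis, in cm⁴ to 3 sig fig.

Split into non-overlapping primitives; take the origin at the lower-left of the bounding box.
Outer circle: ⌀18.5, A = 268.8 cm², y = 9.25 cm, Ī = 5749.9 cm⁴.
Bore (subtracted): ⌀17.7, A = 246.06 cm², y = 9.25 cm, Ī = 4 818 cm⁴.
By symmetry the centroid is at mid-height, ȳ = 9.25 cm.
All pieces are centred on the horizontal centroidal axis, so I = ΣĪ (holes subtracted) = 931.9 cm⁴.

I_xx ≈ 932 cm⁴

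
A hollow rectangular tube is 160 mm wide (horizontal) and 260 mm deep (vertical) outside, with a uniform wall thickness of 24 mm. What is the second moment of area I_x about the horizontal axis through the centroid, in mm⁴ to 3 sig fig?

I_x ≈ 1.45 × 10⁸ mm⁴

Split into non-overlapping primitives; take the origin at the lower-left of the bounding box.
Outer rectangle: 160 × 260, A = 41 600 mm², y = 130 mm, Ī = 234 346 667 mm⁴.
Inner void (subtracted): 112 × 212, A = 23 744 mm², y = 130 mm, Ī = 88 929 195 mm⁴.
By symmetry the centroid is at mid-height, ȳ = 130 mm.
All pieces are centred on the horizontal axis through the centroid, so I = ΣĪ (holes subtracted) = 145 417 472 mm⁴.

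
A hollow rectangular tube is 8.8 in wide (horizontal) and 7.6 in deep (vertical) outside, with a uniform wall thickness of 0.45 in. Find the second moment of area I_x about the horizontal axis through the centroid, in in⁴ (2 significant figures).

I_x ≈ 120 in⁴

Decompose the section into non-overlapping parts with the origin at the bottom-left of its bounding rectangle.
Outer rectangle: 8.8 × 7.6, A = 66.88 in², y = 3.8 in, Ī = 321.9 in⁴.
Inner void (subtracted): 7.9 × 6.7, A = 52.93 in², y = 3.8 in, Ī = 198 in⁴.
By symmetry the centroid is at mid-height, ȳ = 3.8 in.
All pieces are centred on the horizontal axis through the centroid, so I = ΣĪ (holes subtracted) = 123.9 in⁴.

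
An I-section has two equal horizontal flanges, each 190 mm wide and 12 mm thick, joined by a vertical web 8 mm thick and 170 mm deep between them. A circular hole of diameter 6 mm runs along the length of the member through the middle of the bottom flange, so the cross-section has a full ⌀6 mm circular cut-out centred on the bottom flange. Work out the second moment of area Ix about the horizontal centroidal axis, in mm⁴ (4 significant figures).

Ix ≈ 4.086 × 10⁷ mm⁴

Decompose the section into non-overlapping parts with the origin at the bottom-left of its bounding rectangle.
Bottom flange: 190 × 12, A = 2 280 mm², y = 6 mm, Ī = 27 360 mm⁴.
Web: 8 × 170, A = 1 360 mm², y = 97 mm, Ī = 3 275 333 mm⁴.
Top flange: 190 × 12, A = 2 280 mm², y = 188 mm, Ī = 27 360 mm⁴.
Hole (subtracted): ⌀6, A = 28.2743 mm², y = 6 mm, Ī = 63.6173 mm⁴.
Centroid: ȳ = ΣA·y / ΣA = 97.4367 mm.
Transfer each piece to the horizontal centroidal axis using Ī + A·d² with d = y − 97.4367:
  bottom flange: d = -91.4367 mm → contributes +19 089 691 mm⁴
  web: d = -0.436708 mm → contributes +3 275 593 mm⁴
  top flange: d = 90.5633 mm → contributes +18 727 258 mm⁴
  hole: d = -91.4367 mm → contributes −236 456 mm⁴
Total I = 40 856 086 mm⁴.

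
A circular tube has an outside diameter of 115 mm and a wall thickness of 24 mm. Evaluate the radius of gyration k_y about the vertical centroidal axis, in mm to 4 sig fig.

k_y ≈ 33.27 mm

Break the section into simple shapes (no overlaps), measuring from the bottom-left corner of the bounding box.
Outer circle: ⌀115, A = 10386.9 mm², x = 57.5 mm, Ī = 8 585 414 mm⁴.
Bore (subtracted): ⌀67, A = 3525.65 mm², x = 57.5 mm, Ī = 989 166 mm⁴.
By symmetry the centroid is at mid-width, x̄ = 57.5 mm.
All pieces are centred on the vertical centroidal axis, so I = ΣĪ (holes subtracted) = 7 596 249 mm⁴.
Radius of gyration: k = √(I/A) = √(7 596 249 / 6861.24) = 33.2735 mm.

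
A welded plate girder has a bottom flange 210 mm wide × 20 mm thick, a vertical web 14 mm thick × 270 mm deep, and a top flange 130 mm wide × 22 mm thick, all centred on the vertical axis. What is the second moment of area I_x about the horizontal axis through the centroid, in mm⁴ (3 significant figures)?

Decompose the section into non-overlapping parts with the origin at the bottom-left of its bounding rectangle.
Bottom plate: 210 × 20, A = 4 200 mm², y = 10 mm, Ī = 140 000 mm⁴.
Web plate: 14 × 270, A = 3 780 mm², y = 155 mm, Ī = 22 963 500 mm⁴.
Top plate: 130 × 22, A = 2 860 mm², y = 301 mm, Ī = 115 353 mm⁴.
Centroid: ȳ = ΣA·y / ΣA = 137.34 mm.
Transfer each piece to the horizontal axis through the centroid using Ī + A·d² with d = y − 137.34:
  bottom plate: d = -127.34 mm → contributes +68 244 445 mm⁴
  web plate: d = 17.661 mm → contributes +24 142 459 mm⁴
  top plate: d = 163.66 mm → contributes +76 719 780 mm⁴
Total I = 169 106 684 mm⁴.

I_x ≈ 1.69 × 10⁸ mm⁴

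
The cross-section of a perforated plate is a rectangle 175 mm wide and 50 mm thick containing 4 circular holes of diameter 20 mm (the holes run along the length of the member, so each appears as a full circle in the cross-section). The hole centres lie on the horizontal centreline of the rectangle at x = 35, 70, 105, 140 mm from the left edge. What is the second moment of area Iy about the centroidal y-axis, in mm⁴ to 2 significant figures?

Break the section into simple shapes (no overlaps), measuring from the bottom-left corner of the bounding box.
Plate: 175 × 50, A = 8 750 mm², x = 87.5 mm, Ī = 22 330 729 mm⁴.
Hole 1 (subtracted): ⌀20, A = 314.2 mm², x = 35 mm, Ī = 7 854 mm⁴.
Hole 2 (subtracted): ⌀20, A = 314.2 mm², x = 70 mm, Ī = 7 854 mm⁴.
Hole 3 (subtracted): ⌀20, A = 314.2 mm², x = 105 mm, Ī = 7 854 mm⁴.
Hole 4 (subtracted): ⌀20, A = 314.2 mm², x = 140 mm, Ī = 7 854 mm⁴.
By symmetry the centroid is at mid-width, x̄ = 87.5 mm.
Transfer each piece to the centroidal y-axis using Ī + A·d² with d = x − 87.5:
  plate: d = 0 mm → contributes +22 330 729 mm⁴
  hole 1: d = -52.5 mm → contributes −873 755 mm⁴
  hole 2: d = -17.5 mm → contributes −104 065 mm⁴
  hole 3: d = 17.5 mm → contributes −104 065 mm⁴
  hole 4: d = 52.5 mm → contributes −873 755 mm⁴
Total I = 20 375 088 mm⁴.

Iy ≈ 2.0 × 10⁷ mm⁴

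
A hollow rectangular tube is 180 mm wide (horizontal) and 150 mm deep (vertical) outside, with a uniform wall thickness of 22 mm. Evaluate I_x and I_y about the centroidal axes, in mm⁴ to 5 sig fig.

Treat the section as a set of non-overlapping primitives; coordinates are from the bounding-box lower-left.
Outer rectangle: 180 × 150, A = 27 000 mm², y = 75 mm, Ī = 50 625 000 mm⁴.
Inner void (subtracted): 136 × 106, A = 14 416 mm², y = 75 mm, Ī = 13 498 181 mm⁴.
By symmetry the centroid is at mid-height, ȳ = 75 mm.
All pieces are centred on the centroidal x-axis, so I = ΣĪ (holes subtracted) = 37 126 819 mm⁴.
Repeating about the centroidal y-axis gives I_y = 50 680 139 mm⁴.

I_x ≈ 3.7127 × 10⁷ mm⁴, I_y ≈ 5.0680 × 10⁷ mm⁴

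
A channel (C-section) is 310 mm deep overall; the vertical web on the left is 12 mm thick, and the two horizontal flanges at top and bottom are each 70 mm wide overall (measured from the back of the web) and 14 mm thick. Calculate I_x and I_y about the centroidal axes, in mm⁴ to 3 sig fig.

Break the section into simple shapes (no overlaps), measuring from the bottom-left corner of the bounding box.
Web: 12 × 310, A = 3 720 mm², y = 155 mm, Ī = 29 791 000 mm⁴.
Top flange (beyond web): 58 × 14, A = 812 mm², y = 303 mm, Ī = 13 263 mm⁴.
Bottom flange (beyond web): 58 × 14, A = 812 mm², y = 7 mm, Ī = 13 263 mm⁴.
By symmetry the centroid is at mid-height, ȳ = 155 mm.
Transfer each piece to the centroidal x-axis using Ī + A·d² with d = y − 155:
  web: d = 0 mm → contributes +29 791 000 mm⁴
  top flange (beyond web): d = 148 mm → contributes +17 799 311 mm⁴
  bottom flange (beyond web): d = -148 mm → contributes +17 799 311 mm⁴
Total I = 65 389 621 mm⁴.
For the y-axis: x̄ = 16.636 mm.
Repeating about the centroidal y-axis gives I_y = 1 884 738 mm⁴.

I_x ≈ 6.54 × 10⁷ mm⁴, I_y ≈ 1.88 × 10⁶ mm⁴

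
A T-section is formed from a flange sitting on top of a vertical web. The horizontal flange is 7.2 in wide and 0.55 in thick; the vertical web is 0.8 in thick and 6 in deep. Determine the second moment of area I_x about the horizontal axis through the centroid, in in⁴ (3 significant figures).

I_x ≈ 37.8 in⁴

Treat the section as a set of non-overlapping primitives; coordinates are from the bounding-box lower-left.
Flange: 7.2 × 0.55, A = 3.96 in², y = 6.275 in, Ī = 0.099825 in⁴.
Web: 0.8 × 6, A = 4.8 in², y = 3 in, Ī = 14.4 in⁴.
Centroid: ȳ = ΣA·y / ΣA = 4.4805 in.
Transfer each piece to the horizontal axis through the centroid using Ī + A·d² with d = y − 4.4805:
  flange: d = 1.7945 in → contributes +12.852 in⁴
  web: d = -1.4805 in → contributes +24.921 in⁴
Total I = 37.773 in⁴.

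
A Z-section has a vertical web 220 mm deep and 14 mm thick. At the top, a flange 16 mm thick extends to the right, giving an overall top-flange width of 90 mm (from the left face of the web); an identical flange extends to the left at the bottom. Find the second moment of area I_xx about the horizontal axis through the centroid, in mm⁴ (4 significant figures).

I_xx ≈ 3.778 × 10⁷ mm⁴

Decompose the section into non-overlapping parts with the origin at the bottom-left of its bounding rectangle.
Web: 14 × 220, A = 3 080 mm², y = 110 mm, Ī = 12 422 667 mm⁴.
Top flange (beyond web): 76 × 16, A = 1 216 mm², y = 212 mm, Ī = 25941.3 mm⁴.
Bottom flange (beyond web): 76 × 16, A = 1 216 mm², y = 8 mm, Ī = 25941.3 mm⁴.
Centroid: ȳ = ΣA·y / ΣA = 110 mm.
Transfer each piece to the horizontal axis through the centroid using Ī + A·d² with d = y − 110:
  web: d = 0 mm → contributes +12 422 667 mm⁴
  top flange (beyond web): d = 102 mm → contributes +12 677 205 mm⁴
  bottom flange (beyond web): d = -102 mm → contributes +12 677 205 mm⁴
Total I = 37 777 077 mm⁴.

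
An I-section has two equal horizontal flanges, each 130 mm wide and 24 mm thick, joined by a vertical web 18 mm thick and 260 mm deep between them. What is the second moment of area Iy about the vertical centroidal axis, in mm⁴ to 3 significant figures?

Break the section into simple shapes (no overlaps), measuring from the bottom-left corner of the bounding box.
Bottom flange: 130 × 24, A = 3 120 mm², x = 65 mm, Ī = 4 394 000 mm⁴.
Web: 18 × 260, A = 4 680 mm², x = 65 mm, Ī = 126 360 mm⁴.
Top flange: 130 × 24, A = 3 120 mm², x = 65 mm, Ī = 4 394 000 mm⁴.
By symmetry the centroid is at mid-width, x̄ = 65 mm.
All pieces are centred on the vertical centroidal axis, so I = ΣĪ = 8 914 360 mm⁴.

Iy ≈ 8.91 × 10⁶ mm⁴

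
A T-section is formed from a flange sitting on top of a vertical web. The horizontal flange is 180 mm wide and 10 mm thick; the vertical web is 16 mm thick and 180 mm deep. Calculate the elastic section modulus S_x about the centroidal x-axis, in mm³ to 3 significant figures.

S_x ≈ 1.41 × 10⁵ mm³

Decompose the section into non-overlapping parts with the origin at the bottom-left of its bounding rectangle.
Flange: 180 × 10, A = 1 800 mm², y = 185 mm, Ī = 15 000 mm⁴.
Web: 16 × 180, A = 2 880 mm², y = 90 mm, Ī = 7 776 000 mm⁴.
Centroid: ȳ = ΣA·y / ΣA = 126.54 mm.
Transfer each piece to the centroidal x-axis using Ī + A·d² with d = y − 126.54:
  flange: d = 58.462 mm → contributes +6 166 953 mm⁴
  web: d = -36.538 mm → contributes +11 620 970 mm⁴
Total I = 17 787 923 mm⁴.
Extreme fibre distance c = 126.54 mm; S = I/c = 140 573 mm³.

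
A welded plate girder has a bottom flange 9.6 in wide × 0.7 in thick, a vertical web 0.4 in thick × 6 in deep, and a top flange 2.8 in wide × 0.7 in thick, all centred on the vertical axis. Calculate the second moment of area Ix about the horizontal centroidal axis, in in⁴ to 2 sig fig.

Break the section into simple shapes (no overlaps), measuring from the bottom-left corner of the bounding box.
Bottom plate: 9.6 × 0.7, A = 6.72 in², y = 0.35 in, Ī = 0.2744 in⁴.
Web plate: 0.4 × 6, A = 2.4 in², y = 3.7 in, Ī = 7.2 in⁴.
Top plate: 2.8 × 0.7, A = 1.96 in², y = 7.05 in, Ī = 0.08003 in⁴.
Centroid: ȳ = ΣA·y / ΣA = 2.261 in.
Transfer each piece to the horizontal centroidal axis using Ī + A·d² with d = y − 2.261:
  bottom plate: d = -1.911 in → contributes +24.81 in⁴
  web plate: d = 1.439 in → contributes +12.17 in⁴
  top plate: d = 4.789 in → contributes +45.03 in⁴
Total I = 82.02 in⁴.

Ix ≈ 82 in⁴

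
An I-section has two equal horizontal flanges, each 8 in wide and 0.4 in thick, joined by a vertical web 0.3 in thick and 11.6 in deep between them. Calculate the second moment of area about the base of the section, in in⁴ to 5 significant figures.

Break the section into simple shapes (no overlaps), measuring from the bottom-left corner of the bounding box.
Bottom flange: 8 × 0.4, A = 3.2 in², y = 0.2 in, Ī = 0.04266667 in⁴.
Web: 0.3 × 11.6, A = 3.48 in², y = 6.2 in, Ī = 39.0224 in⁴.
Top flange: 8 × 0.4, A = 3.2 in², y = 12.2 in, Ī = 0.04266667 in⁴.
Transfer each piece to the bottom edge using Ī + A·d² with d = y − 0:
  bottom flange: d = 0.2 in → contributes +0.1706667 in⁴
  web: d = 6.2 in → contributes +172.7936 in⁴
  top flange: d = 12.2 in → contributes +476.3307 in⁴
Total I = 649.2949 in⁴.

I_base ≈ 649.29 in⁴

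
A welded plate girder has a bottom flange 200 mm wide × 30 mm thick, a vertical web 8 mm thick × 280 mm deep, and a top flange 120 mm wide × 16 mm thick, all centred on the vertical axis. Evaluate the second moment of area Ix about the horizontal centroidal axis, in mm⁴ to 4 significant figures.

Ix ≈ 1.603 × 10⁸ mm⁴

Decompose the section into non-overlapping parts with the origin at the bottom-left of its bounding rectangle.
Bottom plate: 200 × 30, A = 6 000 mm², y = 15 mm, Ī = 450 000 mm⁴.
Web plate: 8 × 280, A = 2 240 mm², y = 170 mm, Ī = 14 634 667 mm⁴.
Top plate: 120 × 16, A = 1 920 mm², y = 318 mm, Ī = 40 960 mm⁴.
Centroid: ȳ = ΣA·y / ΣA = 106.433 mm.
Transfer each piece to the horizontal centroidal axis using Ī + A·d² with d = y − 106.433:
  bottom plate: d = -91.4331 mm → contributes +50 610 039 mm⁴
  web plate: d = 63.5669 mm → contributes +23 685 957 mm⁴
  top plate: d = 211.567 mm → contributes +85 981 246 mm⁴
Total I = 160 277 241 mm⁴.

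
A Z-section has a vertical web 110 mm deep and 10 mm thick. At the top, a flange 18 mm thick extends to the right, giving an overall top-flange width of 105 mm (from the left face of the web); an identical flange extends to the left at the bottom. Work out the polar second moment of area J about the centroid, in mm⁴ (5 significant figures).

Treat the section as a set of non-overlapping primitives; coordinates are from the bounding-box lower-left.
Web: 10 × 110, A = 1 100 mm², y = 55 mm, Ī = 1 109 167 mm⁴.
Top flange (beyond web): 95 × 18, A = 1 710 mm², y = 101 mm, Ī = 46 170 mm⁴.
Bottom flange (beyond web): 95 × 18, A = 1 710 mm², y = 9 mm, Ī = 46 170 mm⁴.
Centroid: ȳ = ΣA·y / ΣA = 55 mm.
Transfer each piece to the centroidal x-axis using Ī + A·d² with d = y − 55:
  web: d = 0 mm → contributes +1 109 167 mm⁴
  top flange (beyond web): d = 46 mm → contributes +3 664 530 mm⁴
  bottom flange (beyond web): d = -46 mm → contributes +3 664 530 mm⁴
Total I = 8 438 227 mm⁴.
For the y-axis: x̄ = 100 mm.
Repeating about the centroidal y-axis gives I_y = 12 007 667 mm⁴.
Polar second moment: J = I_x + I_y = 20 445 893 mm⁴.

J ≈ 2.0446 × 10⁷ mm⁴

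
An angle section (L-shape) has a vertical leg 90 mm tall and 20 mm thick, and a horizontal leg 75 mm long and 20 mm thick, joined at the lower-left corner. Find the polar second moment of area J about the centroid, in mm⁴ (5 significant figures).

J ≈ 3.3855 × 10⁶ mm⁴

Split into non-overlapping primitives; take the origin at the lower-left of the bounding box.
Vertical leg: 20 × 90, A = 1 800 mm², y = 45 mm, Ī = 1 215 000 mm⁴.
Horizontal leg (remainder): 55 × 20, A = 1 100 mm², y = 10 mm, Ī = 36666.67 mm⁴.
Centroid: ȳ = ΣA·y / ΣA = 31.72414 mm.
Transfer each piece to the centroidal x-axis using Ī + A·d² with d = y − 31.72414:
  vertical leg: d = 13.27586 mm → contributes +1 532 247 mm⁴
  horizontal leg (remainder): d = -21.72414 mm → contributes +555798.7 mm⁴
Total I = 2 088 046 mm⁴.
For the y-axis: x̄ = 24.22414 mm.
Repeating about the centroidal y-axis gives I_y = 1 297 421 mm⁴.
Polar second moment: J = I_x + I_y = 3 385 467 mm⁴.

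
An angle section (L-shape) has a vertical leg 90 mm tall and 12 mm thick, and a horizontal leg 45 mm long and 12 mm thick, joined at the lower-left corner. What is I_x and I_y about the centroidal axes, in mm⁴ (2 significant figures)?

I_x ≈ 1.2 × 10⁶ mm⁴, I_y ≈ 2.0 × 10⁵ mm⁴

Split into non-overlapping primitives; take the origin at the lower-left of the bounding box.
Vertical leg: 12 × 90, A = 1 080 mm², y = 45 mm, Ī = 729 000 mm⁴.
Horizontal leg (remainder): 33 × 12, A = 396 mm², y = 6 mm, Ī = 4 752 mm⁴.
Centroid: ȳ = ΣA·y / ΣA = 34.54 mm.
Transfer each piece to the centroidal x-axis using Ī + A·d² with d = y − 34.54:
  vertical leg: d = 10.46 mm → contributes +847 242 mm⁴
  horizontal leg (remainder): d = -28.54 mm → contributes +327 229 mm⁴
Total I = 1 174 471 mm⁴.
For the y-axis: x̄ = 12.04 mm.
Repeating about the centroidal y-axis gives I_y = 195 586 mm⁴.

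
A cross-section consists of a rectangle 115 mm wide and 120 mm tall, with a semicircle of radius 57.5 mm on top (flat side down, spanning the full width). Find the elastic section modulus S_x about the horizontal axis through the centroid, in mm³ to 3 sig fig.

Decompose the section into non-overlapping parts with the origin at the bottom-left of its bounding rectangle.
Rectangular body: 115 × 120, A = 13 800 mm², y = 60 mm, Ī = 16 560 000 mm⁴.
Semicircular cap: semicircle r = 57.5, A = 5193.4 mm², y = 144.4 mm, Ī = 1 199 785 mm⁴.
Centroid: ȳ = ΣA·y / ΣA = 83.079 mm.
Transfer each piece to the horizontal axis through the centroid using Ī + A·d² with d = y − 83.079:
  rectangular body: d = -23.079 mm → contributes +23 910 321 mm⁴
  semicircular cap: d = 61.325 mm → contributes +20 731 024 mm⁴
Total I = 44 641 345 mm⁴.
Extreme fibre distance c = 94.421 mm; S = I/c = 472 790 mm³.

S_x ≈ 4.73 × 10⁵ mm³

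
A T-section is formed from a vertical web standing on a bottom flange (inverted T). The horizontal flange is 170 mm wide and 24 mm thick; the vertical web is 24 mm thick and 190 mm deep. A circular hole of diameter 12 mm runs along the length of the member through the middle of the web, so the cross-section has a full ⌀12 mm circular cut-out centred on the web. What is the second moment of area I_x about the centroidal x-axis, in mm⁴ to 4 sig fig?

I_x ≈ 3.827 × 10⁷ mm⁴

Treat the section as a set of non-overlapping primitives; coordinates are from the bounding-box lower-left.
Flange: 170 × 24, A = 4 080 mm², y = 12 mm, Ī = 195 840 mm⁴.
Web: 24 × 190, A = 4 560 mm², y = 119 mm, Ī = 13 718 000 mm⁴.
Hole (subtracted): ⌀12, A = 113.097 mm², y = 119 mm, Ī = 1017.88 mm⁴.
Centroid: ȳ = ΣA·y / ΣA = 67.802 mm.
Transfer each piece to the centroidal x-axis using Ī + A·d² with d = y − 67.802:
  flange: d = -55.802 mm → contributes +12 900 421 mm⁴
  web: d = 51.198 mm → contributes +25 670 813 mm⁴
  hole: d = 51.198 mm → contributes −297 472 mm⁴
Total I = 38 273 762 mm⁴.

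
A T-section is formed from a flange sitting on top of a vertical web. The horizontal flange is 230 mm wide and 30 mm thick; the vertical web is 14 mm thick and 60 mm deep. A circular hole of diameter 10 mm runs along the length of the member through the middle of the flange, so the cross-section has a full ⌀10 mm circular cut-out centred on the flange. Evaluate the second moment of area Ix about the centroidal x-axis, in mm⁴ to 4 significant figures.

Split into non-overlapping primitives; take the origin at the lower-left of the bounding box.
Flange: 230 × 30, A = 6 900 mm², y = 75 mm, Ī = 517 500 mm⁴.
Web: 14 × 60, A = 840 mm², y = 30 mm, Ī = 252 000 mm⁴.
Hole (subtracted): ⌀10, A = 78.5398 mm², y = 75 mm, Ī = 490.874 mm⁴.
Centroid: ȳ = ΣA·y / ΣA = 70.0662 mm.
Transfer each piece to the centroidal x-axis using Ī + A·d² with d = y − 70.0662:
  flange: d = 4.93379 mm → contributes +685 461 mm⁴
  web: d = -40.0662 mm → contributes +1 600 453 mm⁴
  hole: d = 4.93379 mm → contributes −2402.71 mm⁴
Total I = 2 283 512 mm⁴.

Ix ≈ 2.284 × 10⁶ mm⁴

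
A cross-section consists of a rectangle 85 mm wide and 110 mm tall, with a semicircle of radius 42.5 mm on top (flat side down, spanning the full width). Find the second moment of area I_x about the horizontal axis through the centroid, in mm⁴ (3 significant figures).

Decompose the section into non-overlapping parts with the origin at the bottom-left of its bounding rectangle.
Rectangular body: 85 × 110, A = 9 350 mm², y = 55 mm, Ī = 9 427 917 mm⁴.
Semicircular cap: semicircle r = 42.5, A = 2837.3 mm², y = 128.04 mm, Ī = 358 086 mm⁴.
Centroid: ȳ = ΣA·y / ΣA = 72.003 mm.
Transfer each piece to the horizontal axis through the centroid using Ī + A·d² with d = y − 72.003:
  rectangular body: d = -17.003 mm → contributes +12 131 178 mm⁴
  semicircular cap: d = 56.034 mm → contributes +9 266 533 mm⁴
Total I = 21 397 711 mm⁴.

I_x ≈ 2.14 × 10⁷ mm⁴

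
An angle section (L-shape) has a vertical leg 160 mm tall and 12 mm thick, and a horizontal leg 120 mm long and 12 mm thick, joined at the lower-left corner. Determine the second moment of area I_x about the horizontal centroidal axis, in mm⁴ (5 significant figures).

Split into non-overlapping primitives; take the origin at the lower-left of the bounding box.
Vertical leg: 12 × 160, A = 1 920 mm², y = 80 mm, Ī = 4 096 000 mm⁴.
Horizontal leg (remainder): 108 × 12, A = 1 296 mm², y = 6 mm, Ī = 15 552 mm⁴.
Centroid: ȳ = ΣA·y / ΣA = 50.1791 mm.
Transfer each piece to the horizontal centroidal axis using Ī + A·d² with d = y − 50.1791:
  vertical leg: d = 29.8209 mm → contributes +5 803 429 mm⁴
  horizontal leg (remainder): d = -44.1791 mm → contributes +2 545 076 mm⁴
Total I = 8 348 505 mm⁴.

I_x ≈ 8.3485 × 10⁶ mm⁴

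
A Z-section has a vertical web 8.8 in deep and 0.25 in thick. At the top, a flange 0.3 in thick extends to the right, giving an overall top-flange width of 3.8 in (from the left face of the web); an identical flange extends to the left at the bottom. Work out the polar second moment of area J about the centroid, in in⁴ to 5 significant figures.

Decompose the section into non-overlapping parts with the origin at the bottom-left of its bounding rectangle.
Web: 0.25 × 8.8, A = 2.2 in², y = 4.4 in, Ī = 14.19733 in⁴.
Top flange (beyond web): 3.55 × 0.3, A = 1.065 in², y = 8.65 in, Ī = 0.0079875 in⁴.
Bottom flange (beyond web): 3.55 × 0.3, A = 1.065 in², y = 0.15 in, Ī = 0.0079875 in⁴.
Centroid: ȳ = ΣA·y / ΣA = 4.4 in.
Transfer each piece to the centroidal x-axis using Ī + A·d² with d = y − 4.4:
  web: d = 0 in → contributes +14.19733 in⁴
  top flange (beyond web): d = 4.25 in → contributes +19.24455 in⁴
  bottom flange (beyond web): d = -4.25 in → contributes +19.24455 in⁴
Total I = 52.68643 in⁴.
For the y-axis: x̄ = 3.675 in.
Repeating about the centroidal y-axis gives I_y = 9.937702 in⁴.
Polar second moment: J = I_x + I_y = 62.62414 in⁴.

J ≈ 62.624 in⁴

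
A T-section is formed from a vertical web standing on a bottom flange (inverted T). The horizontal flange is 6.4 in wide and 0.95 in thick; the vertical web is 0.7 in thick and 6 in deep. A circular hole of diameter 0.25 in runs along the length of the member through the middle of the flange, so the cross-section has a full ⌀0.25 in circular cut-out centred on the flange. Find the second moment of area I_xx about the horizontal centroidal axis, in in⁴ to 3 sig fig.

I_xx ≈ 43.0 in⁴

Break the section into simple shapes (no overlaps), measuring from the bottom-left corner of the bounding box.
Flange: 6.4 × 0.95, A = 6.08 in², y = 0.475 in, Ī = 0.45727 in⁴.
Web: 0.7 × 6, A = 4.2 in², y = 3.95 in, Ī = 12.6 in⁴.
Hole (subtracted): ⌀0.25, A = 0.049087 in², y = 0.475 in, Ī = 0.00019175 in⁴.
Centroid: ȳ = ΣA·y / ΣA = 1.9016 in.
Transfer each piece to the horizontal centroidal axis using Ī + A·d² with d = y − 1.9016:
  flange: d = -1.4266 in → contributes +12.83 in⁴
  web: d = 2.0484 in → contributes +30.224 in⁴
  hole: d = -1.4266 in → contributes −0.10009 in⁴
Total I = 42.954 in⁴.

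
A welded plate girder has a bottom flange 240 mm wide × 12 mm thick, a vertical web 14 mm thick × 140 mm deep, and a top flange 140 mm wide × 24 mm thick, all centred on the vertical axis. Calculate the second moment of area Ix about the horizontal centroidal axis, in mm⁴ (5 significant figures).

Break the section into simple shapes (no overlaps), measuring from the bottom-left corner of the bounding box.
Bottom plate: 240 × 12, A = 2 880 mm², y = 6 mm, Ī = 34 560 mm⁴.
Web plate: 14 × 140, A = 1 960 mm², y = 82 mm, Ī = 3 201 333 mm⁴.
Top plate: 140 × 24, A = 3 360 mm², y = 164 mm, Ī = 161 280 mm⁴.
Centroid: ȳ = ΣA·y / ΣA = 88.90732 mm.
Transfer each piece to the horizontal centroidal axis using Ī + A·d² with d = y − 88.90732:
  bottom plate: d = -82.90732 mm → contributes +19 830 595 mm⁴
  web plate: d = -6.907317 mm → contributes +3 294 847 mm⁴
  top plate: d = 75.09268 mm → contributes +19 108 021 mm⁴
Total I = 42 233 463 mm⁴.

Ix ≈ 4.2233 × 10⁷ mm⁴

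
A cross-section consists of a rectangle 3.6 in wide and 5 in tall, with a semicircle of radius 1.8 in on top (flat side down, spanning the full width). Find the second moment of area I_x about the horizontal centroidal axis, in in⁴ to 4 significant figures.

Split into non-overlapping primitives; take the origin at the lower-left of the bounding box.
Rectangular body: 3.6 × 5, A = 18 in², y = 2.5 in, Ī = 37.5 in⁴.
Semicircular cap: semicircle r = 1.8, A = 5.08938 in², y = 5.76394 in, Ī = 1.15218 in⁴.
Centroid: ȳ = ΣA·y / ΣA = 3.21944 in.
Transfer each piece to the horizontal centroidal axis using Ī + A·d² with d = y − 3.21944:
  rectangular body: d = -0.719441 in → contributes +46.8167 in⁴
  semicircular cap: d = 2.5445 in → contributes +34.1033 in⁴
Total I = 80.9201 in⁴.

I_x ≈ 80.92 in⁴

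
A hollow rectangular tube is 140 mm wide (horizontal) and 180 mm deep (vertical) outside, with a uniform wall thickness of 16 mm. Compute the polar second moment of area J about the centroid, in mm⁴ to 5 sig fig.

Split into non-overlapping primitives; take the origin at the lower-left of the bounding box.
Outer rectangle: 140 × 180, A = 25 200 mm², y = 90 mm, Ī = 68 040 000 mm⁴.
Inner void (subtracted): 108 × 148, A = 15 984 mm², y = 90 mm, Ī = 29 176 128 mm⁴.
By symmetry the centroid is at mid-height, ȳ = 90 mm.
All pieces are centred on the centroidal x-axis, so I = ΣĪ (holes subtracted) = 38 863 872 mm⁴.
Repeating about the centroidal y-axis gives I_y = 25 623 552 mm⁴.
Polar second moment: J = I_x + I_y = 64 487 424 mm⁴.

J ≈ 6.4487 × 10⁷ mm⁴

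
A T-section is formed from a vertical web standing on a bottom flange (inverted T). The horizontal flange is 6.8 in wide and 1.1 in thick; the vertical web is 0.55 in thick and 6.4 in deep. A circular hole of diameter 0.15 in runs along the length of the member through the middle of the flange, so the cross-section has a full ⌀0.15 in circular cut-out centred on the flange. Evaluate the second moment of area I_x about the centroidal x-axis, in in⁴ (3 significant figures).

I_x ≈ 46.4 in⁴

Break the section into simple shapes (no overlaps), measuring from the bottom-left corner of the bounding box.
Flange: 6.8 × 1.1, A = 7.48 in², y = 0.55 in, Ī = 0.75423 in⁴.
Web: 0.55 × 6.4, A = 3.52 in², y = 4.3 in, Ī = 12.015 in⁴.
Hole (subtracted): ⌀0.15, A = 0.017671 in², y = 0.55 in, Ī = 0.00002485 in⁴.
Centroid: ȳ = ΣA·y / ΣA = 1.7519 in.
Transfer each piece to the centroidal x-axis using Ī + A·d² with d = y − 1.7519:
  flange: d = -1.2019 in → contributes +11.56 in⁴
  web: d = 2.5481 in → contributes +34.869 in⁴
  hole: d = -1.2019 in → contributes −0.025554 in⁴
Total I = 46.404 in⁴.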